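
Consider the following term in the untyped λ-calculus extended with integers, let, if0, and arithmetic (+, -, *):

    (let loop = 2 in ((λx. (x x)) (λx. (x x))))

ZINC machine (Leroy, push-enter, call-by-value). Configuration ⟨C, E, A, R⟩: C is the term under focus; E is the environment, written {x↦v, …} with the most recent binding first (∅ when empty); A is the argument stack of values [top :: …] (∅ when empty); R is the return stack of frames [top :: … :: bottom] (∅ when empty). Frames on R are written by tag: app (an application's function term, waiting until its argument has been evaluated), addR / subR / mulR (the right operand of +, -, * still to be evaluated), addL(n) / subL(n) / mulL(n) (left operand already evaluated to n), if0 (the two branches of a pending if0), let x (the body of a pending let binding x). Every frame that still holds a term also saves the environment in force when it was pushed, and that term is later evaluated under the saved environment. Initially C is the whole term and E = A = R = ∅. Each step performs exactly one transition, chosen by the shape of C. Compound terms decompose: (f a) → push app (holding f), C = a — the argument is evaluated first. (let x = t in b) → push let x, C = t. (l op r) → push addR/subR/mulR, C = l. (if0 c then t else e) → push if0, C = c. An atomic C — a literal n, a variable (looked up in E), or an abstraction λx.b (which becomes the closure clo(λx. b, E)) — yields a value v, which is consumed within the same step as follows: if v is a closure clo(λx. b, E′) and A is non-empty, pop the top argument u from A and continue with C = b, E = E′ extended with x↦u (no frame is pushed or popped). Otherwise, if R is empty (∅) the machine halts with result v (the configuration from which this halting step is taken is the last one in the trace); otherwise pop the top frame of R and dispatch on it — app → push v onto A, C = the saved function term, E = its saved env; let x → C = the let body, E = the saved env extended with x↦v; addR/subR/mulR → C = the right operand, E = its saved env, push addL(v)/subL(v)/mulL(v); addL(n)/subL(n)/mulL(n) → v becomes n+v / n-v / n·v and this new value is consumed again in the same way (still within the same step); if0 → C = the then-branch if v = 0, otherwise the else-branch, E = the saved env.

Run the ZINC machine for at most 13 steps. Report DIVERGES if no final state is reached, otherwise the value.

Answer: DIVERGES (no final state within 13 steps)

Derivation:
0. <C=(let loop = 2 in ((λx. (x x)) (λx. (x x)))), E=∅, A=∅, R=∅>
1. <C=2, E=∅, A=∅, R=[let loop]>
2. <C=((λx. (x x)) (λx. (x x))), E={loop↦2}, A=∅, R=∅>
3. <C=(λx. (x x)), E={loop↦2}, A=∅, R=[app]>
4. <C=(λx. (x x)), E={loop↦2}, A=[clo(λx. (x x), {loop↦2})], R=∅>
5. <C=(x x), E={x↦clo(λx. (x x), {loop↦2}), loop↦2}, A=∅, R=∅>
6. <C=x, E={x↦clo(λx. (x x), {loop↦2}), loop↦2}, A=∅, R=[app]>
7. <C=x, E={x↦clo(λx. (x x), {loop↦2}), loop↦2}, A=[clo(λx. (x x), {loop↦2})], R=∅>
… configuration repeats with period 3 (steps 5–7 recur indefinitely) …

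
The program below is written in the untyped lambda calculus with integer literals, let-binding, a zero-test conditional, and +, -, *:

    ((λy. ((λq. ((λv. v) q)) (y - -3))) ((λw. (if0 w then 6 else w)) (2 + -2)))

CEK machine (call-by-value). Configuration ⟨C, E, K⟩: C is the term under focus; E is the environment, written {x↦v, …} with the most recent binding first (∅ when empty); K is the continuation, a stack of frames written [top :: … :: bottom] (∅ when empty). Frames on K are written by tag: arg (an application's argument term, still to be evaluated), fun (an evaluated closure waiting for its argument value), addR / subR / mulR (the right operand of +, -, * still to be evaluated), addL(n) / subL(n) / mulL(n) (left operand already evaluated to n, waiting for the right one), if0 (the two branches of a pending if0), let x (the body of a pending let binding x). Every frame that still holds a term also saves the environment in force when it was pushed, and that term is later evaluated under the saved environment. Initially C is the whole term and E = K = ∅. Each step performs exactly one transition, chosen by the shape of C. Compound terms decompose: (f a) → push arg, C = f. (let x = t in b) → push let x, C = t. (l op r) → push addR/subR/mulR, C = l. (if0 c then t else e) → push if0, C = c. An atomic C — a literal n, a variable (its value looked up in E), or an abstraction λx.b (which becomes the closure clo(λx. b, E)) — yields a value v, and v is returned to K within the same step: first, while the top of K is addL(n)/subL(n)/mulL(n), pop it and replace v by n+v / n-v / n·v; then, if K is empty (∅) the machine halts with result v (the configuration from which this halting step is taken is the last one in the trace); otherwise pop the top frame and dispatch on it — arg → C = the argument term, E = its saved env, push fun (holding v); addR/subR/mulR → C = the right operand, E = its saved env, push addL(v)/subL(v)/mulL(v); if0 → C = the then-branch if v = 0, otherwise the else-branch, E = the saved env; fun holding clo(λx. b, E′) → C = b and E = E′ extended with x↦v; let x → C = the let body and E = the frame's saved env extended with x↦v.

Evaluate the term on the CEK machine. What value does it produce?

0. [C=((λy. ((λq. ((λv. v) q)) (y - -3))) ((λw. (if0 w then 6 else w)) (2 + -2))) | E=∅ | K=∅]
1. [C=(λy. ((λq. ((λv. v) q)) (y - -3))) | E=∅ | K=[arg]]
2. [C=((λw. (if0 w then 6 else w)) (2 + -2)) | E=∅ | K=[fun]]
3. [C=(λw. (if0 w then 6 else w)) | E=∅ | K=[arg :: fun]]
4. [C=(2 + -2) | E=∅ | K=[fun :: fun]]
5. [C=2 | E=∅ | K=[addR :: fun :: fun]]
6. [C=-2 | E=∅ | K=[addL(2) :: fun :: fun]]
7. [C=(if0 w then 6 else w) | E={w↦0} | K=[fun]]
8. [C=w | E={w↦0} | K=[if0 :: fun]]
9. [C=6 | E={w↦0} | K=[fun]]
10. [C=((λq. ((λv. v) q)) (y - -3)) | E={y↦6} | K=∅]
11. [C=(λq. ((λv. v) q)) | E={y↦6} | K=[arg]]
12. [C=(y - -3) | E={y↦6} | K=[fun]]
13. [C=y | E={y↦6} | K=[subR :: fun]]
14. [C=-3 | E={y↦6} | K=[subL(6) :: fun]]
15. [C=((λv. v) q) | E={q↦9, y↦6} | K=∅]
16. [C=(λv. v) | E={q↦9, y↦6} | K=[arg]]
17. [C=q | E={q↦9, y↦6} | K=[fun]]
18. [C=v | E={v↦9, q↦9, y↦6} | K=∅]
→ final value 9

Answer: 9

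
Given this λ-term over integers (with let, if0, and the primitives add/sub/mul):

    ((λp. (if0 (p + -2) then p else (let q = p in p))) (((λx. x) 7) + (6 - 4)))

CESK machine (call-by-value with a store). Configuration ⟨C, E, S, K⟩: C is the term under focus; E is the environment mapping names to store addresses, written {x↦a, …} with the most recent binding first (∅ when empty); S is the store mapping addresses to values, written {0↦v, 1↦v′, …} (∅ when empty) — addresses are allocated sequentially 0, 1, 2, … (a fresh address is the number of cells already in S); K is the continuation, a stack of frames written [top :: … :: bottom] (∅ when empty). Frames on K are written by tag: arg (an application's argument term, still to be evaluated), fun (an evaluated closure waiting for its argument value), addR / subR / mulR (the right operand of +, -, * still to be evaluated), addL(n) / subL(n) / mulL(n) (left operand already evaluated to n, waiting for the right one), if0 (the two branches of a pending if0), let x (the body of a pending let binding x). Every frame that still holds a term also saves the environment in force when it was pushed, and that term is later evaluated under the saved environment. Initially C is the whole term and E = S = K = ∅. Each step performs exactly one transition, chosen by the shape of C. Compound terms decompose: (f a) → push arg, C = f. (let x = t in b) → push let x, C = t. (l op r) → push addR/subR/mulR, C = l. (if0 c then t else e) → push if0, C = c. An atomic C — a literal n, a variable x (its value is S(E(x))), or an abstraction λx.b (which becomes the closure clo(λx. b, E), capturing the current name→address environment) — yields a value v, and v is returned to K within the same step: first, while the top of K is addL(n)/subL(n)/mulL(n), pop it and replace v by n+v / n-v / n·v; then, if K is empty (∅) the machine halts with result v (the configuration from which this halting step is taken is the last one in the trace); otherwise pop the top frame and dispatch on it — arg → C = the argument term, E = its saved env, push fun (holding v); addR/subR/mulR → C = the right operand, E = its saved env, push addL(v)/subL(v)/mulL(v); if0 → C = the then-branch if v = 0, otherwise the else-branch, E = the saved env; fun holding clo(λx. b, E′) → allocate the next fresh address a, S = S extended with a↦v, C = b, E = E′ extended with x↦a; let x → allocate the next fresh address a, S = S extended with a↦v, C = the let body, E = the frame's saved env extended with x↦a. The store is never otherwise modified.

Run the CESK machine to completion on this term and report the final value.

Answer: 9

Machine steps:
[0] <C=((λp. (if0 (p + -2) then p else (let q = p in p))) (((λx. x) 7) + (6 - 4))), E=∅, S=∅, K=∅>
[1] <C=(λp. (if0 (p + -2) then p else (let q = p in p))), E=∅, S=∅, K=[arg]>
[2] <C=(((λx. x) 7) + (6 - 4)), E=∅, S=∅, K=[fun]>
[3] <C=((λx. x) 7), E=∅, S=∅, K=[addR :: fun]>
[4] <C=(λx. x), E=∅, S=∅, K=[arg :: addR :: fun]>
[5] <C=7, E=∅, S=∅, K=[fun :: addR :: fun]>
[6] <C=x, E={x↦0}, S={0↦7}, K=[addR :: fun]>
[7] <C=(6 - 4), E=∅, S={0↦7}, K=[addL(7) :: fun]>
[8] <C=6, E=∅, S={0↦7}, K=[subR :: addL(7) :: fun]>
[9] <C=4, E=∅, S={0↦7}, K=[subL(6) :: addL(7) :: fun]>
[10] <C=(if0 (p + -2) then p else (let q = p in p)), E={p↦1}, S={0↦7, 1↦9}, K=∅>
[11] <C=(p + -2), E={p↦1}, S={0↦7, 1↦9}, K=[if0]>
[12] <C=p, E={p↦1}, S={0↦7, 1↦9}, K=[addR :: if0]>
[13] <C=-2, E={p↦1}, S={0↦7, 1↦9}, K=[addL(9) :: if0]>
[14] <C=(let q = p in p), E={p↦1}, S={0↦7, 1↦9}, K=∅>
[15] <C=p, E={p↦1}, S={0↦7, 1↦9}, K=[let q]>
[16] <C=p, E={q↦2, p↦1}, S={0↦7, 1↦9, 2↦9}, K=∅>
→ final value 9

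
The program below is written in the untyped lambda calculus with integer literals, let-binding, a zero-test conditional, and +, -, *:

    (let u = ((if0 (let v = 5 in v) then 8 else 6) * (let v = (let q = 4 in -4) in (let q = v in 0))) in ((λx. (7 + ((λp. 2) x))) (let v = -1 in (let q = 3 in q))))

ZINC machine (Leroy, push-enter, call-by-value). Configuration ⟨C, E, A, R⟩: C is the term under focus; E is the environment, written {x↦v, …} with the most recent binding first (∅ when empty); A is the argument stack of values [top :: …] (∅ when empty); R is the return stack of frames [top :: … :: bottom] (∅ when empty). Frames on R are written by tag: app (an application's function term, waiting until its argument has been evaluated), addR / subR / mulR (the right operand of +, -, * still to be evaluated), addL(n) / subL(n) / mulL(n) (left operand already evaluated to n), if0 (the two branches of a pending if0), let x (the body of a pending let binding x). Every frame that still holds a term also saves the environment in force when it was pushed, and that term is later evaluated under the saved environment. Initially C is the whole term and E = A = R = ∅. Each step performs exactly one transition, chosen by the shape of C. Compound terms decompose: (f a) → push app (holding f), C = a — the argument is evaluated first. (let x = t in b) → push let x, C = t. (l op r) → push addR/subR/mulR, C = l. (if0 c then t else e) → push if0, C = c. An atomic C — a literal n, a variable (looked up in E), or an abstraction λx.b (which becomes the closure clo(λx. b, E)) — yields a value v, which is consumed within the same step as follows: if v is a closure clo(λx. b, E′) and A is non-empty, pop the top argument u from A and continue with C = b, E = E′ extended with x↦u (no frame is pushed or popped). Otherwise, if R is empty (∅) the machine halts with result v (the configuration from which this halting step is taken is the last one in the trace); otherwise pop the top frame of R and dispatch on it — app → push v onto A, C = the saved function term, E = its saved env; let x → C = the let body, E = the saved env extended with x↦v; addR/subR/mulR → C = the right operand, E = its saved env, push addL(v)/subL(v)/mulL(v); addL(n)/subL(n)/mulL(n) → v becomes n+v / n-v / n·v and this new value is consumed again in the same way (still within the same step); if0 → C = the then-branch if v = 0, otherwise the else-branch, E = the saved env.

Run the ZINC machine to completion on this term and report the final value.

[0] <C=(let u = ((if0 (let v = 5 in v) then 8 else 6) * (let v = (let q = 4 in -4) in (let q = v in 0))) in ((λx. (7 + ((λp. 2) x))) (let v = -1 in (let q = 3 in q)))), E=∅, A=∅, R=∅>
[1] <C=((if0 (let v = 5 in v) then 8 else 6) * (let v = (let q = 4 in -4) in (let q = v in 0))), E=∅, A=∅, R=[let u]>
[2] <C=(if0 (let v = 5 in v) then 8 else 6), E=∅, A=∅, R=[mulR :: let u]>
[3] <C=(let v = 5 in v), E=∅, A=∅, R=[if0 :: mulR :: let u]>
[4] <C=5, E=∅, A=∅, R=[let v :: if0 :: mulR :: let u]>
[5] <C=v, E={v↦5}, A=∅, R=[if0 :: mulR :: let u]>
[6] <C=6, E=∅, A=∅, R=[mulR :: let u]>
[7] <C=(let v = (let q = 4 in -4) in (let q = v in 0)), E=∅, A=∅, R=[mulL(6) :: let u]>
[8] <C=(let q = 4 in -4), E=∅, A=∅, R=[let v :: mulL(6) :: let u]>
[9] <C=4, E=∅, A=∅, R=[let q :: let v :: mulL(6) :: let u]>
[10] <C=-4, E={q↦4}, A=∅, R=[let v :: mulL(6) :: let u]>
[11] <C=(let q = v in 0), E={v↦-4}, A=∅, R=[mulL(6) :: let u]>
[12] <C=v, E={v↦-4}, A=∅, R=[let q :: mulL(6) :: let u]>
[13] <C=0, E={q↦-4, v↦-4}, A=∅, R=[mulL(6) :: let u]>
[14] <C=((λx. (7 + ((λp. 2) x))) (let v = -1 in (let q = 3 in q))), E={u↦0}, A=∅, R=∅>
[15] <C=(let v = -1 in (let q = 3 in q)), E={u↦0}, A=∅, R=[app]>
[16] <C=-1, E={u↦0}, A=∅, R=[let v :: app]>
[17] <C=(let q = 3 in q), E={v↦-1, u↦0}, A=∅, R=[app]>
[18] <C=3, E={v↦-1, u↦0}, A=∅, R=[let q :: app]>
[19] <C=q, E={q↦3, v↦-1, u↦0}, A=∅, R=[app]>
[20] <C=(λx. (7 + ((λp. 2) x))), E={u↦0}, A=[3], R=∅>
[21] <C=(7 + ((λp. 2) x)), E={x↦3, u↦0}, A=∅, R=∅>
[22] <C=7, E={x↦3, u↦0}, A=∅, R=[addR]>
[23] <C=((λp. 2) x), E={x↦3, u↦0}, A=∅, R=[addL(7)]>
[24] <C=x, E={x↦3, u↦0}, A=∅, R=[app :: addL(7)]>
[25] <C=(λp. 2), E={x↦3, u↦0}, A=[3], R=[addL(7)]>
[26] <C=2, E={p↦3, x↦3, u↦0}, A=∅, R=[addL(7)]>
→ final value 9

Answer: 9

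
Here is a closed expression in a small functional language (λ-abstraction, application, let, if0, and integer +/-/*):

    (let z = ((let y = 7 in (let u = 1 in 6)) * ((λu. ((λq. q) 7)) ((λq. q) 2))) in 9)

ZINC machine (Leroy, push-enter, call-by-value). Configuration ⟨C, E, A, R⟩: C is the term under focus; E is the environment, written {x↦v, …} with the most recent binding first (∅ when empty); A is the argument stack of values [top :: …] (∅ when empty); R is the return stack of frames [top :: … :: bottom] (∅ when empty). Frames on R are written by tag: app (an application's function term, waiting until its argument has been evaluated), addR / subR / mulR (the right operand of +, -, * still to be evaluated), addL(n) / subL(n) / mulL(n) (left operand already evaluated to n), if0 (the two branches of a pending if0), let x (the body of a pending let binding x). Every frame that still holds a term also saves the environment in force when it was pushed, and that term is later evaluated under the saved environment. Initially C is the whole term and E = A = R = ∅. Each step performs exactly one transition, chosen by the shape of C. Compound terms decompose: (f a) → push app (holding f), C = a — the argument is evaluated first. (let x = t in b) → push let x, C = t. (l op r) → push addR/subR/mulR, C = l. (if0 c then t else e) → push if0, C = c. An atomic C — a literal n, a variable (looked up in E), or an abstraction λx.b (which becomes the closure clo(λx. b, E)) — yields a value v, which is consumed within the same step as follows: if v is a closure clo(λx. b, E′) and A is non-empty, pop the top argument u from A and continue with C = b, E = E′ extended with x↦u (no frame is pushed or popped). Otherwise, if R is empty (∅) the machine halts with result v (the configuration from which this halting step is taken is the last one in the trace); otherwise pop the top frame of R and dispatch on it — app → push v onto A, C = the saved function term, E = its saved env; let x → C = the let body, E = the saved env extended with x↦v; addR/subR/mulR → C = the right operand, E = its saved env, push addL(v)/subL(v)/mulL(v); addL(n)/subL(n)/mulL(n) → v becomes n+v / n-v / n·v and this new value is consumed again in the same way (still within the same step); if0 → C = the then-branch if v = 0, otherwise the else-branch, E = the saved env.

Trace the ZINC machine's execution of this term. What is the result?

Answer: 9

Derivation:
t=0: [C=(let z = ((let y = 7 in (let u = 1 in 6)) * ((λu. ((λq. q) 7)) ((λq. q) 2))) in 9) | E=∅ | A=∅ | R=∅]
t=1: [C=((let y = 7 in (let u = 1 in 6)) * ((λu. ((λq. q) 7)) ((λq. q) 2))) | E=∅ | A=∅ | R=[let z]]
t=2: [C=(let y = 7 in (let u = 1 in 6)) | E=∅ | A=∅ | R=[mulR :: let z]]
t=3: [C=7 | E=∅ | A=∅ | R=[let y :: mulR :: let z]]
t=4: [C=(let u = 1 in 6) | E={y↦7} | A=∅ | R=[mulR :: let z]]
t=5: [C=1 | E={y↦7} | A=∅ | R=[let u :: mulR :: let z]]
t=6: [C=6 | E={u↦1, y↦7} | A=∅ | R=[mulR :: let z]]
t=7: [C=((λu. ((λq. q) 7)) ((λq. q) 2)) | E=∅ | A=∅ | R=[mulL(6) :: let z]]
t=8: [C=((λq. q) 2) | E=∅ | A=∅ | R=[app :: mulL(6) :: let z]]
t=9: [C=2 | E=∅ | A=∅ | R=[app :: app :: mulL(6) :: let z]]
t=10: [C=(λq. q) | E=∅ | A=[2] | R=[app :: mulL(6) :: let z]]
t=11: [C=q | E={q↦2} | A=∅ | R=[app :: mulL(6) :: let z]]
t=12: [C=(λu. ((λq. q) 7)) | E=∅ | A=[2] | R=[mulL(6) :: let z]]
t=13: [C=((λq. q) 7) | E={u↦2} | A=∅ | R=[mulL(6) :: let z]]
t=14: [C=7 | E={u↦2} | A=∅ | R=[app :: mulL(6) :: let z]]
t=15: [C=(λq. q) | E={u↦2} | A=[7] | R=[mulL(6) :: let z]]
t=16: [C=q | E={q↦7, u↦2} | A=∅ | R=[mulL(6) :: let z]]
t=17: [C=9 | E={z↦42} | A=∅ | R=∅]
→ final value 9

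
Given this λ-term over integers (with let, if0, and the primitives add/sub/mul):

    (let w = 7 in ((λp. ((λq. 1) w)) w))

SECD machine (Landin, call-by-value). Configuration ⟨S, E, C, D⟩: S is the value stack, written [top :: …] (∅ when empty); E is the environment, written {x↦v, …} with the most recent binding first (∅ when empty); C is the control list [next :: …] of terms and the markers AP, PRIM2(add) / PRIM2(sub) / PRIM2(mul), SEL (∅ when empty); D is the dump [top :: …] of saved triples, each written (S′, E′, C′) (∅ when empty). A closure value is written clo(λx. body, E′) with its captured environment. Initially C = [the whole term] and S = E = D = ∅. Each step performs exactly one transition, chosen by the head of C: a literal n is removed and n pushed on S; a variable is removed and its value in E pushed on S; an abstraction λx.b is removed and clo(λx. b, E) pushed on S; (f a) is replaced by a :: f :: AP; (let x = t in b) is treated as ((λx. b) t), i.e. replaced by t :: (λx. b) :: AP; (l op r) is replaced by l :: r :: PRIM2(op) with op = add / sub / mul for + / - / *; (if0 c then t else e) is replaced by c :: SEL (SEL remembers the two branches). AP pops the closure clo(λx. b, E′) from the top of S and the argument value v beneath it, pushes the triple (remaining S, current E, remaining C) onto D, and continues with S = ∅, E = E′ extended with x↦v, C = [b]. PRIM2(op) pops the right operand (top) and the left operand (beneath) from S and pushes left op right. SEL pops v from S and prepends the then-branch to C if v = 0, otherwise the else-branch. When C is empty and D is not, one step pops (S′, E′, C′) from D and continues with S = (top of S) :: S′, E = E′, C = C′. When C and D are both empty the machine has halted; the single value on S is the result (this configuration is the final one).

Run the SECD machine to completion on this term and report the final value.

Answer: 1

Machine steps:
step 0: ⟨S=∅; E=∅; C=[(let w = 7 in ((λp. ((λq. 1) w)) w))]; D=∅⟩
step 1: ⟨S=∅; E=∅; C=[7 :: (λw. ((λp. ((λq. 1) w)) w)) :: AP]; D=∅⟩
step 2: ⟨S=[7]; E=∅; C=[(λw. ((λp. ((λq. 1) w)) w)) :: AP]; D=∅⟩
step 3: ⟨S=[clo(λw. ((λp. ((λq. 1) w)) w), ∅) :: 7]; E=∅; C=[AP]; D=∅⟩
step 4: ⟨S=∅; E={w↦7}; C=[((λp. ((λq. 1) w)) w)]; D=[(∅, ∅, ∅)]⟩
step 5: ⟨S=∅; E={w↦7}; C=[w :: (λp. ((λq. 1) w)) :: AP]; D=[(∅, ∅, ∅)]⟩
step 6: ⟨S=[7]; E={w↦7}; C=[(λp. ((λq. 1) w)) :: AP]; D=[(∅, ∅, ∅)]⟩
step 7: ⟨S=[clo(λp. ((λq. 1) w), {w↦7}) :: 7]; E={w↦7}; C=[AP]; D=[(∅, ∅, ∅)]⟩
step 8: ⟨S=∅; E={p↦7, w↦7}; C=[((λq. 1) w)]; D=[(∅, {w↦7}, ∅) :: (∅, ∅, ∅)]⟩
step 9: ⟨S=∅; E={p↦7, w↦7}; C=[w :: (λq. 1) :: AP]; D=[(∅, {w↦7}, ∅) :: (∅, ∅, ∅)]⟩
step 10: ⟨S=[7]; E={p↦7, w↦7}; C=[(λq. 1) :: AP]; D=[(∅, {w↦7}, ∅) :: (∅, ∅, ∅)]⟩
step 11: ⟨S=[clo(λq. 1, {p↦7, w↦7}) :: 7]; E={p↦7, w↦7}; C=[AP]; D=[(∅, {w↦7}, ∅) :: (∅, ∅, ∅)]⟩
step 12: ⟨S=∅; E={q↦7, p↦7, w↦7}; C=[1]; D=[(∅, {p↦7, w↦7}, ∅) :: (∅, {w↦7}, ∅) :: (∅, ∅, ∅)]⟩
step 13: ⟨S=[1]; E={q↦7, p↦7, w↦7}; C=∅; D=[(∅, {p↦7, w↦7}, ∅) :: (∅, {w↦7}, ∅) :: (∅, ∅, ∅)]⟩
step 14: ⟨S=[1]; E={p↦7, w↦7}; C=∅; D=[(∅, {w↦7}, ∅) :: (∅, ∅, ∅)]⟩
step 15: ⟨S=[1]; E={w↦7}; C=∅; D=[(∅, ∅, ∅)]⟩
step 16: ⟨S=[1]; E=∅; C=∅; D=∅⟩
→ final value 1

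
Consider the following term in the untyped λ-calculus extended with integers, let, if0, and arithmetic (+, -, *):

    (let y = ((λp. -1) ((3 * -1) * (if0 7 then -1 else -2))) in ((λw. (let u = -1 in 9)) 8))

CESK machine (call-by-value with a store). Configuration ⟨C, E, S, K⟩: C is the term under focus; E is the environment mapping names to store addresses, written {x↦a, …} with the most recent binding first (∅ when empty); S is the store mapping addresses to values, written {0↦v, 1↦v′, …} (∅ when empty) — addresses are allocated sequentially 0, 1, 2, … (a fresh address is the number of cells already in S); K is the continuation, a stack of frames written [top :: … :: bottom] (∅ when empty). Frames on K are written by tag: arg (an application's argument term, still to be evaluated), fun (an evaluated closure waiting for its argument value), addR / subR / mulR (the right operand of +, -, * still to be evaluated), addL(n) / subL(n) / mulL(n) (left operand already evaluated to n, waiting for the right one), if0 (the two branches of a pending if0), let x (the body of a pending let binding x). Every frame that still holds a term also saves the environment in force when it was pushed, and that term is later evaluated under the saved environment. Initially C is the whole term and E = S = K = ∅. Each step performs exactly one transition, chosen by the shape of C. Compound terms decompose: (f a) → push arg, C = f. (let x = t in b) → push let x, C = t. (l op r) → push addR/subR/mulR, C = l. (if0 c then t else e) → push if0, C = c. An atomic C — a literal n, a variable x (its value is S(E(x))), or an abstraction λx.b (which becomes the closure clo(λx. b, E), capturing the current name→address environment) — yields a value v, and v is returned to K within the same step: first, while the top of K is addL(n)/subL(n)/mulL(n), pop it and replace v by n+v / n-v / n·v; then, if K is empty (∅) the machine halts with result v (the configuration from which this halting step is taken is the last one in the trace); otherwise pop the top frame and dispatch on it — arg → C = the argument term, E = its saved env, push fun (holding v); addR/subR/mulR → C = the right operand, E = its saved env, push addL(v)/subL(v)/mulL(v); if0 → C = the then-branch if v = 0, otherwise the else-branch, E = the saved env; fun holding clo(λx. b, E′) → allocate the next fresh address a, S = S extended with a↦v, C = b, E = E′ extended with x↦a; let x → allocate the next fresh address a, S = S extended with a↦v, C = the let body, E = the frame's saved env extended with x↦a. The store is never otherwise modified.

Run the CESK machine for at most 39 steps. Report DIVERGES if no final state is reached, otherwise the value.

Answer: 9

Derivation:
step 0: [C=(let y = ((λp. -1) ((3 * -1) * (if0 7 then -1 else -2))) in ((λw. (let u = -1 in 9)) 8)) | E=∅ | S=∅ | K=∅]
step 1: [C=((λp. -1) ((3 * -1) * (if0 7 then -1 else -2))) | E=∅ | S=∅ | K=[let y]]
step 2: [C=(λp. -1) | E=∅ | S=∅ | K=[arg :: let y]]
step 3: [C=((3 * -1) * (if0 7 then -1 else -2)) | E=∅ | S=∅ | K=[fun :: let y]]
step 4: [C=(3 * -1) | E=∅ | S=∅ | K=[mulR :: fun :: let y]]
step 5: [C=3 | E=∅ | S=∅ | K=[mulR :: mulR :: fun :: let y]]
step 6: [C=-1 | E=∅ | S=∅ | K=[mulL(3) :: mulR :: fun :: let y]]
step 7: [C=(if0 7 then -1 else -2) | E=∅ | S=∅ | K=[mulL(-3) :: fun :: let y]]
step 8: [C=7 | E=∅ | S=∅ | K=[if0 :: mulL(-3) :: fun :: let y]]
step 9: [C=-2 | E=∅ | S=∅ | K=[mulL(-3) :: fun :: let y]]
step 10: [C=-1 | E={p↦0} | S={0↦6} | K=[let y]]
step 11: [C=((λw. (let u = -1 in 9)) 8) | E={y↦1} | S={0↦6, 1↦-1} | K=∅]
step 12: [C=(λw. (let u = -1 in 9)) | E={y↦1} | S={0↦6, 1↦-1} | K=[arg]]
step 13: [C=8 | E={y↦1} | S={0↦6, 1↦-1} | K=[fun]]
step 14: [C=(let u = -1 in 9) | E={w↦2, y↦1} | S={0↦6, 1↦-1, 2↦8} | K=∅]
step 15: [C=-1 | E={w↦2, y↦1} | S={0↦6, 1↦-1, 2↦8} | K=[let u]]
step 16: [C=9 | E={u↦3, w↦2, y↦1} | S={0↦6, 1↦-1, 2↦8, 3↦-1} | K=∅]
→ final value 9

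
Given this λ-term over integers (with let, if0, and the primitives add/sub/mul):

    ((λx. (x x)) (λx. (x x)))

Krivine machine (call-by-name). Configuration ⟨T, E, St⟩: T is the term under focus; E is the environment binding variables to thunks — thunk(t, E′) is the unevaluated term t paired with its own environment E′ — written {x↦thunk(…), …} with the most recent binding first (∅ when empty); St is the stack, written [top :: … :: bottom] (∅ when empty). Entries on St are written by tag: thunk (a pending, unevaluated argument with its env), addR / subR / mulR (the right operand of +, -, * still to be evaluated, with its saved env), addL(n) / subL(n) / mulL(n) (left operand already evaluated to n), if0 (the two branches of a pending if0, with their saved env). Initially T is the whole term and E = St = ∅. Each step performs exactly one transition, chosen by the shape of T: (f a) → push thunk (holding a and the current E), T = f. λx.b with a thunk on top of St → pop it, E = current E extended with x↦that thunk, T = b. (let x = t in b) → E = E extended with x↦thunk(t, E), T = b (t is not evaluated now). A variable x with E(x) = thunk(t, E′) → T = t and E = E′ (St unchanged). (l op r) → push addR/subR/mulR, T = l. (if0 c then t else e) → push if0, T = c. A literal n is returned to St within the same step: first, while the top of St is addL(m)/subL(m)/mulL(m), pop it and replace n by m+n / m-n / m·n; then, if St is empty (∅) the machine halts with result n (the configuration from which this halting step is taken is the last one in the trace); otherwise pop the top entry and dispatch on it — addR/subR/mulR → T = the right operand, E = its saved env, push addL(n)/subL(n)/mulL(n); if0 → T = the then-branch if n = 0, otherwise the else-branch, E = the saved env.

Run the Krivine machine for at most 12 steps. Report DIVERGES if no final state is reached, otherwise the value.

[0] [T=((λx. (x x)) (λx. (x x))) | E=∅ | St=∅]
[1] [T=(λx. (x x)) | E=∅ | St=[thunk]]
[2] [T=(x x) | E={x↦thunk((λx. (x x)), ∅)} | St=∅]
[3] [T=x | E={x↦thunk((λx. (x x)), ∅)} | St=[thunk]]
[4] [T=(λx. (x x)) | E=∅ | St=[thunk]]
[5] [T=(x x) | E={x↦thunk(x, {x↦thunk((λx. (x x)), ∅)})} | St=∅]
[6] [T=x | E={x↦thunk(x, {x↦thunk((λx. (x x)), ∅)})} | St=[thunk]]
[7] [T=x | E={x↦thunk((λx. (x x)), ∅)} | St=[thunk]]
[8] [T=(λx. (x x)) | E=∅ | St=[thunk]]
[9] [T=(x x) | E={x↦thunk(x, {x↦thunk(x, {x↦thunk((λx. (x x)), ∅)})})} | St=∅]
[10] [T=x | E={x↦thunk(x, {x↦thunk(x, {x↦thunk((λx. (x x)), ∅)})})} | St=[thunk]]
[11] [T=x | E={x↦thunk(x, {x↦thunk((λx. (x x)), ∅)})} | St=[thunk]]
[12] [T=x | E={x↦thunk((λx. (x x)), ∅)} | St=[thunk]]
→ 12 transitions taken and the configuration is still not final: no result within 12 steps

Answer: DIVERGES (no final state within 12 steps)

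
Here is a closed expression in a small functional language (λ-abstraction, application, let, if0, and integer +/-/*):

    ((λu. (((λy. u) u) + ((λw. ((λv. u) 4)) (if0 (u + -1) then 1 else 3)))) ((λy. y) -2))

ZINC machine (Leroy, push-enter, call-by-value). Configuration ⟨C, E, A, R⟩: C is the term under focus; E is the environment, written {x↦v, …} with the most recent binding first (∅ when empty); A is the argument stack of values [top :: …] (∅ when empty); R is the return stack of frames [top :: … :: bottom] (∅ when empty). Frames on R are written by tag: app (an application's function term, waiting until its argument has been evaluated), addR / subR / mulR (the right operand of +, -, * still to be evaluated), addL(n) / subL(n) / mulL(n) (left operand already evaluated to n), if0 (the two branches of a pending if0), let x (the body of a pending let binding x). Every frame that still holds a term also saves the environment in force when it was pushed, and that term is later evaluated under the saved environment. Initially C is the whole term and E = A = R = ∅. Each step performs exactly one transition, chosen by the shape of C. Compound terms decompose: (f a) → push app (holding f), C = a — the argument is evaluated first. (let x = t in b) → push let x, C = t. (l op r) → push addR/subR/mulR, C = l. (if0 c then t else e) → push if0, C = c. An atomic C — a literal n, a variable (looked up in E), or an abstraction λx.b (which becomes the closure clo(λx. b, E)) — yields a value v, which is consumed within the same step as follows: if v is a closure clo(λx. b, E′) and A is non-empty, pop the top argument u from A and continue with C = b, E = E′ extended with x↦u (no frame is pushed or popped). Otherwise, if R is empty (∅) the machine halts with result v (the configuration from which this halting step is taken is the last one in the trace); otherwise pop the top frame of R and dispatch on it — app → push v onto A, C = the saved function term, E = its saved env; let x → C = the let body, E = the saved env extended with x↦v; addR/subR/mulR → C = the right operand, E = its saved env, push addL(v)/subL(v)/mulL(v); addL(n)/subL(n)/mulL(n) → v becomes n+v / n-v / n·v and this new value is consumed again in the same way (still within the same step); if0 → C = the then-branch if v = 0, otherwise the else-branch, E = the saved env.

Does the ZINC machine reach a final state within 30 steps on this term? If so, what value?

Answer: -4

Execution trace:
t=0: [C=((λu. (((λy. u) u) + ((λw. ((λv. u) 4)) (if0 (u + -1) then 1 else 3)))) ((λy. y) -2)) | E=∅ | A=∅ | R=∅]
t=1: [C=((λy. y) -2) | E=∅ | A=∅ | R=[app]]
t=2: [C=-2 | E=∅ | A=∅ | R=[app :: app]]
t=3: [C=(λy. y) | E=∅ | A=[-2] | R=[app]]
t=4: [C=y | E={y↦-2} | A=∅ | R=[app]]
t=5: [C=(λu. (((λy. u) u) + ((λw. ((λv. u) 4)) (if0 (u + -1) then 1 else 3)))) | E=∅ | A=[-2] | R=∅]
t=6: [C=(((λy. u) u) + ((λw. ((λv. u) 4)) (if0 (u + -1) then 1 else 3))) | E={u↦-2} | A=∅ | R=∅]
t=7: [C=((λy. u) u) | E={u↦-2} | A=∅ | R=[addR]]
t=8: [C=u | E={u↦-2} | A=∅ | R=[app :: addR]]
t=9: [C=(λy. u) | E={u↦-2} | A=[-2] | R=[addR]]
t=10: [C=u | E={y↦-2, u↦-2} | A=∅ | R=[addR]]
t=11: [C=((λw. ((λv. u) 4)) (if0 (u + -1) then 1 else 3)) | E={u↦-2} | A=∅ | R=[addL(-2)]]
t=12: [C=(if0 (u + -1) then 1 else 3) | E={u↦-2} | A=∅ | R=[app :: addL(-2)]]
t=13: [C=(u + -1) | E={u↦-2} | A=∅ | R=[if0 :: app :: addL(-2)]]
t=14: [C=u | E={u↦-2} | A=∅ | R=[addR :: if0 :: app :: addL(-2)]]
t=15: [C=-1 | E={u↦-2} | A=∅ | R=[addL(-2) :: if0 :: app :: addL(-2)]]
t=16: [C=3 | E={u↦-2} | A=∅ | R=[app :: addL(-2)]]
t=17: [C=(λw. ((λv. u) 4)) | E={u↦-2} | A=[3] | R=[addL(-2)]]
t=18: [C=((λv. u) 4) | E={w↦3, u↦-2} | A=∅ | R=[addL(-2)]]
t=19: [C=4 | E={w↦3, u↦-2} | A=∅ | R=[app :: addL(-2)]]
t=20: [C=(λv. u) | E={w↦3, u↦-2} | A=[4] | R=[addL(-2)]]
t=21: [C=u | E={v↦4, w↦3, u↦-2} | A=∅ | R=[addL(-2)]]
→ final value -4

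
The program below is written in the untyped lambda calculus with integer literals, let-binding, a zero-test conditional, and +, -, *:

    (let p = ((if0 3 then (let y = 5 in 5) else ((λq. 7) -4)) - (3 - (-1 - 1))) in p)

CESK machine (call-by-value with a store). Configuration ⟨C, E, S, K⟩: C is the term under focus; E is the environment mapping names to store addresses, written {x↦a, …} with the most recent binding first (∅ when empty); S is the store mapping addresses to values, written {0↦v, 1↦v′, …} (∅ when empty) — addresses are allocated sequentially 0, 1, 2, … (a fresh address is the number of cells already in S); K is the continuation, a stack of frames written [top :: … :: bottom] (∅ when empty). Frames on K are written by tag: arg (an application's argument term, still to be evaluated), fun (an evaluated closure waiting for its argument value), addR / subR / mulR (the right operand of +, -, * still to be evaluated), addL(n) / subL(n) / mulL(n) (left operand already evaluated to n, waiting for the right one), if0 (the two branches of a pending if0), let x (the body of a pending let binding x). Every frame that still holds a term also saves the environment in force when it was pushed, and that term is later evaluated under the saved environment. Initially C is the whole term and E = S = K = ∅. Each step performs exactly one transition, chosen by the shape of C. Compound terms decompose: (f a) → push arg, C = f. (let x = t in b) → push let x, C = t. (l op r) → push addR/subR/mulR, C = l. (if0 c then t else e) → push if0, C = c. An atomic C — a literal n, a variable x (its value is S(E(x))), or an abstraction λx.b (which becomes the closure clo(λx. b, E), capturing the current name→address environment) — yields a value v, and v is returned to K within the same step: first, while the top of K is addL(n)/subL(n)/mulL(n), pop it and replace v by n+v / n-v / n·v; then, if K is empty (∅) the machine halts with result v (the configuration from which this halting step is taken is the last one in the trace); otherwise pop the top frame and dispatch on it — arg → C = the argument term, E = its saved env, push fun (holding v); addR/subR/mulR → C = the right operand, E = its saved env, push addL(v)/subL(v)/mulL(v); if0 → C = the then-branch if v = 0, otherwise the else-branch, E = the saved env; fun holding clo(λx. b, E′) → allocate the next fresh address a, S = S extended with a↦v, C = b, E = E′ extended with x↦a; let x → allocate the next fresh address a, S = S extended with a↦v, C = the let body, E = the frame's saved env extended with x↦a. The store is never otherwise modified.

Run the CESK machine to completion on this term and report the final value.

Answer: 2

Execution trace:
t=0: ⟨C=(let p = ((if0 3 then (let y = 5 in 5) else ((λq. 7) -4)) - (3 - (-1 - 1))) in p); E=∅; S=∅; K=∅⟩
t=1: ⟨C=((if0 3 then (let y = 5 in 5) else ((λq. 7) -4)) - (3 - (-1 - 1))); E=∅; S=∅; K=[let p]⟩
t=2: ⟨C=(if0 3 then (let y = 5 in 5) else ((λq. 7) -4)); E=∅; S=∅; K=[subR :: let p]⟩
t=3: ⟨C=3; E=∅; S=∅; K=[if0 :: subR :: let p]⟩
t=4: ⟨C=((λq. 7) -4); E=∅; S=∅; K=[subR :: let p]⟩
t=5: ⟨C=(λq. 7); E=∅; S=∅; K=[arg :: subR :: let p]⟩
t=6: ⟨C=-4; E=∅; S=∅; K=[fun :: subR :: let p]⟩
t=7: ⟨C=7; E={q↦0}; S={0↦-4}; K=[subR :: let p]⟩
t=8: ⟨C=(3 - (-1 - 1)); E=∅; S={0↦-4}; K=[subL(7) :: let p]⟩
t=9: ⟨C=3; E=∅; S={0↦-4}; K=[subR :: subL(7) :: let p]⟩
t=10: ⟨C=(-1 - 1); E=∅; S={0↦-4}; K=[subL(3) :: subL(7) :: let p]⟩
t=11: ⟨C=-1; E=∅; S={0↦-4}; K=[subR :: subL(3) :: subL(7) :: let p]⟩
t=12: ⟨C=1; E=∅; S={0↦-4}; K=[subL(-1) :: subL(3) :: subL(7) :: let p]⟩
t=13: ⟨C=p; E={p↦1}; S={0↦-4, 1↦2}; K=∅⟩
→ final value 2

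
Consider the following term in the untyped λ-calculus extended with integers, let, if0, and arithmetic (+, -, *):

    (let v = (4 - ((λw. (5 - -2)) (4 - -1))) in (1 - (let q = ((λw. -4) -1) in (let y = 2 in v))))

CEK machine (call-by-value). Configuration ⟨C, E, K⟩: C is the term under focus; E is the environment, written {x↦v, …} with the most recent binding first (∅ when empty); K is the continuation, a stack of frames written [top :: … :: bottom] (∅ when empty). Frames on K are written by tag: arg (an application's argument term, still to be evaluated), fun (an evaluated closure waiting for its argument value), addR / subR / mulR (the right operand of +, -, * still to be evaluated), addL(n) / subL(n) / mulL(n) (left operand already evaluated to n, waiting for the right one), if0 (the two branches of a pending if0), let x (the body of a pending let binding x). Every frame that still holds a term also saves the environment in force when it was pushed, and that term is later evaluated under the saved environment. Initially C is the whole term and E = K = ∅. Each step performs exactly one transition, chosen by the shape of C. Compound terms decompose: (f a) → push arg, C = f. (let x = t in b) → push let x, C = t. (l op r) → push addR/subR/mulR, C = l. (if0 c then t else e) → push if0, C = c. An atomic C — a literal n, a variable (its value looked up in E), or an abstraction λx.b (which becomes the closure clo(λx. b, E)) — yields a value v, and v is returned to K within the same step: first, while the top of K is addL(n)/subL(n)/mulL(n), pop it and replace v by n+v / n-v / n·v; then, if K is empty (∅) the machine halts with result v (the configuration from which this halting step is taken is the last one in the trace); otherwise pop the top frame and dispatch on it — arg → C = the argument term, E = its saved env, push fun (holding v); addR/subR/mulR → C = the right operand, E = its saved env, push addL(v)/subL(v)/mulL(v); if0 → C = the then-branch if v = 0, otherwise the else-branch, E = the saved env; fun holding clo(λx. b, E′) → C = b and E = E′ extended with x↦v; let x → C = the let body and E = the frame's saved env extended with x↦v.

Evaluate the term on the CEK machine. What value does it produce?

step 0: <C=(let v = (4 - ((λw. (5 - -2)) (4 - -1))) in (1 - (let q = ((λw. -4) -1) in (let y = 2 in v)))), E=∅, K=∅>
step 1: <C=(4 - ((λw. (5 - -2)) (4 - -1))), E=∅, K=[let v]>
step 2: <C=4, E=∅, K=[subR :: let v]>
step 3: <C=((λw. (5 - -2)) (4 - -1)), E=∅, K=[subL(4) :: let v]>
step 4: <C=(λw. (5 - -2)), E=∅, K=[arg :: subL(4) :: let v]>
step 5: <C=(4 - -1), E=∅, K=[fun :: subL(4) :: let v]>
step 6: <C=4, E=∅, K=[subR :: fun :: subL(4) :: let v]>
step 7: <C=-1, E=∅, K=[subL(4) :: fun :: subL(4) :: let v]>
step 8: <C=(5 - -2), E={w↦5}, K=[subL(4) :: let v]>
step 9: <C=5, E={w↦5}, K=[subR :: subL(4) :: let v]>
step 10: <C=-2, E={w↦5}, K=[subL(5) :: subL(4) :: let v]>
step 11: <C=(1 - (let q = ((λw. -4) -1) in (let y = 2 in v))), E={v↦-3}, K=∅>
step 12: <C=1, E={v↦-3}, K=[subR]>
step 13: <C=(let q = ((λw. -4) -1) in (let y = 2 in v)), E={v↦-3}, K=[subL(1)]>
step 14: <C=((λw. -4) -1), E={v↦-3}, K=[let q :: subL(1)]>
step 15: <C=(λw. -4), E={v↦-3}, K=[arg :: let q :: subL(1)]>
step 16: <C=-1, E={v↦-3}, K=[fun :: let q :: subL(1)]>
step 17: <C=-4, E={w↦-1, v↦-3}, K=[let q :: subL(1)]>
step 18: <C=(let y = 2 in v), E={q↦-4, v↦-3}, K=[subL(1)]>
step 19: <C=2, E={q↦-4, v↦-3}, K=[let y :: subL(1)]>
step 20: <C=v, E={y↦2, q↦-4, v↦-3}, K=[subL(1)]>
→ final value 4

Answer: 4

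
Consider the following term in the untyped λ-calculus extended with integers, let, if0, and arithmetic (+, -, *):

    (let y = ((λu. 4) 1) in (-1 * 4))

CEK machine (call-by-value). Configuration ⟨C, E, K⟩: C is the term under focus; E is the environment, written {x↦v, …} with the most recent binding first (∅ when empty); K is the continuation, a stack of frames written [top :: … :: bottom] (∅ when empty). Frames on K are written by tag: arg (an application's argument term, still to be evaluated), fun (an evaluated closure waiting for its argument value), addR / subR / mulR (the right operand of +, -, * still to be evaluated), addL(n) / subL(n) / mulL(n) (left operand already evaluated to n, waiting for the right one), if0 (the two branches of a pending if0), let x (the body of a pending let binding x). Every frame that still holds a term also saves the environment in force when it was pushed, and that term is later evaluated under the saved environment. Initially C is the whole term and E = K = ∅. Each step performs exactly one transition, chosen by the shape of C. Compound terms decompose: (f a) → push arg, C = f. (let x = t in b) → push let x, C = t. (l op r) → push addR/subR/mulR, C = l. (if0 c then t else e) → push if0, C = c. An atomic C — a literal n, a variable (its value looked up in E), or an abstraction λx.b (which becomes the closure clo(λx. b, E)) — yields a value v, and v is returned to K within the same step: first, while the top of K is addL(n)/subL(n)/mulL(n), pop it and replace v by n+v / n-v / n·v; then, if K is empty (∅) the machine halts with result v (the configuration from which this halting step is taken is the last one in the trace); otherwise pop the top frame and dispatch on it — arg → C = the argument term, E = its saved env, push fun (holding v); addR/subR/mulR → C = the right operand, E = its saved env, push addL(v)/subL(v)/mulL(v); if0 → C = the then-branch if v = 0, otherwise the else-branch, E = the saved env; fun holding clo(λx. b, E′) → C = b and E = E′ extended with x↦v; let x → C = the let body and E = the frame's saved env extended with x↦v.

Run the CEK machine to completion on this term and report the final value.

Answer: -4

Derivation:
0. ⟨C=(let y = ((λu. 4) 1) in (-1 * 4)); E=∅; K=∅⟩
1. ⟨C=((λu. 4) 1); E=∅; K=[let y]⟩
2. ⟨C=(λu. 4); E=∅; K=[arg :: let y]⟩
3. ⟨C=1; E=∅; K=[fun :: let y]⟩
4. ⟨C=4; E={u↦1}; K=[let y]⟩
5. ⟨C=(-1 * 4); E={y↦4}; K=∅⟩
6. ⟨C=-1; E={y↦4}; K=[mulR]⟩
7. ⟨C=4; E={y↦4}; K=[mulL(-1)]⟩
→ final value -4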